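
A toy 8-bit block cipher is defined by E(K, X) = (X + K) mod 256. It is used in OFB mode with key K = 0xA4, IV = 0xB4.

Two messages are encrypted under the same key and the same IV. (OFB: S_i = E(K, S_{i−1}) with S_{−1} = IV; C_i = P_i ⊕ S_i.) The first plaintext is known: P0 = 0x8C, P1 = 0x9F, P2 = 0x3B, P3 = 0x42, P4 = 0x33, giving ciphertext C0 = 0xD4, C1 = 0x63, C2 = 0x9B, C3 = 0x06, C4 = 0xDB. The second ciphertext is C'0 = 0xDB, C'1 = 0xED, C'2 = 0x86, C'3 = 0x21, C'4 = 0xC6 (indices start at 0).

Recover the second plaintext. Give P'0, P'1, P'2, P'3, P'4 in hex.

P'0 = 0x83, P'1 = 0x11, P'2 = 0x26, P'3 = 0x65, P'4 = 0x2E

In OFB with a reused IV, both messages share the same keystream S_i, so C_i ⊕ C'_i = P_i ⊕ P'_i and thus P'_i = P_i ⊕ C_i ⊕ C'_i.
P'0: 0x8C ⊕ 0xD4 ⊕ 0xDB = 0x83.
P'1: 0x9F ⊕ 0x63 ⊕ 0xED = 0x11.
P'2: 0x3B ⊕ 0x9B ⊕ 0x86 = 0x26.
P'3: 0x42 ⊕ 0x06 ⊕ 0x21 = 0x65.
P'4: 0x33 ⊕ 0xDB ⊕ 0xC6 = 0x2E.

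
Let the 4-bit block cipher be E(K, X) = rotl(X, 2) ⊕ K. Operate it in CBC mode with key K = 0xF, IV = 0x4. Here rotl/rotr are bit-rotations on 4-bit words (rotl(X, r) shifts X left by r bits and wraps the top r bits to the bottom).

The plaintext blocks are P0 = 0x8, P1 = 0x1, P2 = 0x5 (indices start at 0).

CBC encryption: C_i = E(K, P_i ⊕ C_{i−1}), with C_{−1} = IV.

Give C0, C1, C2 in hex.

C0: P0 ⊕ 0x4 = 0xC; E(K, 0xC) = 0xC.
C1: P1 ⊕ 0xC = 0xD; E(K, 0xD) = 0x8.
C2: P2 ⊕ 0x8 = 0xD; E(K, 0xD) = 0x8.

C0 = 0xC, C1 = 0x8, C2 = 0x8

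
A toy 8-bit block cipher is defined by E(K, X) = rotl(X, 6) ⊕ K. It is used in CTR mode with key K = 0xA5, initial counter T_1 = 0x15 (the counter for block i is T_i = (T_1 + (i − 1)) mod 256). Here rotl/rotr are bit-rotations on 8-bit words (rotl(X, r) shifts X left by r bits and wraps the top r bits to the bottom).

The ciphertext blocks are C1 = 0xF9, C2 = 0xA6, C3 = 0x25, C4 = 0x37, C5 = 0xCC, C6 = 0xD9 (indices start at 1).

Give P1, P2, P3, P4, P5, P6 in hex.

P1 = 0x19, P2 = 0x86, P3 = 0x45, P4 = 0x94, P5 = 0x2F, P6 = 0xFA

CTR decryption: S_i = E(K, T_i) where T_i is the counter for block i; P_i = C_i ⊕ S_i.
P1: T = 0x15, S = E(K, T) = 0xE0; 0xF9 ⊕ 0xE0 = 0x19.
P2: T = 0x16, S = E(K, T) = 0x20; 0xA6 ⊕ 0x20 = 0x86.
P3: T = 0x17, S = E(K, T) = 0x60; 0x25 ⊕ 0x60 = 0x45.
P4: T = 0x18, S = E(K, T) = 0xA3; 0x37 ⊕ 0xA3 = 0x94.
P5: T = 0x19, S = E(K, T) = 0xE3; 0xCC ⊕ 0xE3 = 0x2F.
P6: T = 0x1A, S = E(K, T) = 0x23; 0xD9 ⊕ 0x23 = 0xFA.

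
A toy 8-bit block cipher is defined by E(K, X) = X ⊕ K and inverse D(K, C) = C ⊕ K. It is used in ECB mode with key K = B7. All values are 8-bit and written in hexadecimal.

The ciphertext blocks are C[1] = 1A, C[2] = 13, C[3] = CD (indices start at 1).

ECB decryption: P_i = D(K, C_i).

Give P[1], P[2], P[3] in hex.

P[1] = AD, P[2] = A4, P[3] = 7A

P[1]: D(K, 1A) = AD.
P[2]: D(K, 13) = A4.
P[3]: D(K, CD) = 7A.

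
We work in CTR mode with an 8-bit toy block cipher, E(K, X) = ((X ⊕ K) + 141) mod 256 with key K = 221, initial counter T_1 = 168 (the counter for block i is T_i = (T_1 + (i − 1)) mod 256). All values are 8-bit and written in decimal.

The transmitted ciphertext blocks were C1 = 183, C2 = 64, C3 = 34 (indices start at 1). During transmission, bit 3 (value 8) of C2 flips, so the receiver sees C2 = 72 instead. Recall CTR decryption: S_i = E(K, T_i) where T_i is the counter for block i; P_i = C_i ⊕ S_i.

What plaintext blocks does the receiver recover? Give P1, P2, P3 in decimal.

Only C2 changed, to 72. In CTR, a change in C_i flips the same bit in P_i only; the keystream is unaffected. Decrypting the received ciphertext:
P1: T = 168, S = E(K, T) = 2; 183 ⊕ 2 = 181.
P2: T = 169, S = E(K, T) = 1; 72 ⊕ 1 = 73.
P3: T = 170, S = E(K, T) = 4; 34 ⊕ 4 = 38.
Blocks that differ from the original plaintext: P2.

P1 = 181, P2 = 73, P3 = 38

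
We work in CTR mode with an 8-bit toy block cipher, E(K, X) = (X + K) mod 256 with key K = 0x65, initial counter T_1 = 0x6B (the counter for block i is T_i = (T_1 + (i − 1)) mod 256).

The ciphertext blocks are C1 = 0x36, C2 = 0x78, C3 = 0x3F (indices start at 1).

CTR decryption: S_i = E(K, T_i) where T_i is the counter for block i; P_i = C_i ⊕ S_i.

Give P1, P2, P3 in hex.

P1 = 0xE6, P2 = 0xA9, P3 = 0xED

P1: T = 0x6B, S = E(K, T) = 0xD0; 0x36 ⊕ 0xD0 = 0xE6.
P2: T = 0x6C, S = E(K, T) = 0xD1; 0x78 ⊕ 0xD1 = 0xA9.
P3: T = 0x6D, S = E(K, T) = 0xD2; 0x3F ⊕ 0xD2 = 0xED.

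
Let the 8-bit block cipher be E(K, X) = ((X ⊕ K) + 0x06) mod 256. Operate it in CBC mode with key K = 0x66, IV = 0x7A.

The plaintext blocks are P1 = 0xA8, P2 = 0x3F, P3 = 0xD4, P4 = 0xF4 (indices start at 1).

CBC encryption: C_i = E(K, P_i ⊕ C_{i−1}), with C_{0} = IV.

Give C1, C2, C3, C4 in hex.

C1: P1 ⊕ 0x7A = 0xD2; E(K, 0xD2) = 0xBA.
C2: P2 ⊕ 0xBA = 0x85; E(K, 0x85) = 0xE9.
C3: P3 ⊕ 0xE9 = 0x3D; E(K, 0x3D) = 0x61.
C4: P4 ⊕ 0x61 = 0x95; E(K, 0x95) = 0xF9.

C1 = 0xBA, C2 = 0xE9, C3 = 0x61, C4 = 0xF9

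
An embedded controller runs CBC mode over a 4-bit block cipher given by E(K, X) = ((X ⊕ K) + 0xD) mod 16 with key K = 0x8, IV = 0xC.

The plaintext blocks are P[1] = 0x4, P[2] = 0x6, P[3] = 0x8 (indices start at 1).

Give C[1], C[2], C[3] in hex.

C[1] = 0xD, C[2] = 0x0, C[3] = 0xD

CBC encryption: C_i = E(K, P_i ⊕ C_{i−1}), with C_{0} = IV.
C[1]: P[1] ⊕ 0xC = 0x8; E(K, 0x8) = 0xD.
C[2]: P[2] ⊕ 0xD = 0xB; E(K, 0xB) = 0x0.
C[3]: P[3] ⊕ 0x0 = 0x8; E(K, 0x8) = 0xD.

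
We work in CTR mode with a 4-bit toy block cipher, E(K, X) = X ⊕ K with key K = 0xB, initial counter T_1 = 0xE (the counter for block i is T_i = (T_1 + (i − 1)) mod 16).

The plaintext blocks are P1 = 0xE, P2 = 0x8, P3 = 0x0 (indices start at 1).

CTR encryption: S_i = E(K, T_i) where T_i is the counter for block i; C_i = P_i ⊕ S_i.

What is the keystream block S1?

C1: T = 0xE, S = E(K, T) = 0x5; 0xE ⊕ 0x5 = 0xB.
So S1 = 0x5.

0x5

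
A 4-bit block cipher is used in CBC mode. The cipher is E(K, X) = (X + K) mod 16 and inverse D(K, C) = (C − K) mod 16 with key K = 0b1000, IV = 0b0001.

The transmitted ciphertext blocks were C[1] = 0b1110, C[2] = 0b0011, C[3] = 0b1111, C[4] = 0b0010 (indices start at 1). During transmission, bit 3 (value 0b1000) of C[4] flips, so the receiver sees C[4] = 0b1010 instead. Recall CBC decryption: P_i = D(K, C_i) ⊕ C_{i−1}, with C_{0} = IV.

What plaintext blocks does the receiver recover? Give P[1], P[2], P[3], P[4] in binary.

P[1] = 0b0111, P[2] = 0b0101, P[3] = 0b0100, P[4] = 0b1101

Only C[4] changed, to 0b1010. In CBC, a change in C_i garbles P_i and flips the same bit in P_{i+1}. Decrypting the received ciphertext:
P[1]: D(K, 0b1110) = 0b0110; 0b0110 ⊕ 0b0001 = 0b0111.
P[2]: D(K, 0b0011) = 0b1011; 0b1011 ⊕ 0b1110 = 0b0101.
P[3]: D(K, 0b1111) = 0b0111; 0b0111 ⊕ 0b0011 = 0b0100.
P[4]: D(K, 0b1010) = 0b0010; 0b0010 ⊕ 0b1111 = 0b1101.
Blocks that differ from the original plaintext: P[4].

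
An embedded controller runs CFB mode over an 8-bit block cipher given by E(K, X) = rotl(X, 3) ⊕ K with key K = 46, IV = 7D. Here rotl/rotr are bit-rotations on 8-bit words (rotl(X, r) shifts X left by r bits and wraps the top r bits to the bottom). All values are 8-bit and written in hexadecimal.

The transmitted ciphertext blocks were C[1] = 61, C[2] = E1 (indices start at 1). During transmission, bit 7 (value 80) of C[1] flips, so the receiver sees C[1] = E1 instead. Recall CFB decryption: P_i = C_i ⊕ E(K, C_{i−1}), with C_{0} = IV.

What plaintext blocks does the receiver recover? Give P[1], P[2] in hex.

Only C[1] changed, to E1. In CFB, a change in C_i flips the same bit in P_i and garbles P_{i+1}. Decrypting the received ciphertext:
P[1]: E(K, 7D) = AD; E1 ⊕ AD = 4C.
P[2]: E(K, E1) = 49; E1 ⊕ 49 = A8.
Blocks that differ from the original plaintext: P[1], P[2].

P[1] = 4C, P[2] = A8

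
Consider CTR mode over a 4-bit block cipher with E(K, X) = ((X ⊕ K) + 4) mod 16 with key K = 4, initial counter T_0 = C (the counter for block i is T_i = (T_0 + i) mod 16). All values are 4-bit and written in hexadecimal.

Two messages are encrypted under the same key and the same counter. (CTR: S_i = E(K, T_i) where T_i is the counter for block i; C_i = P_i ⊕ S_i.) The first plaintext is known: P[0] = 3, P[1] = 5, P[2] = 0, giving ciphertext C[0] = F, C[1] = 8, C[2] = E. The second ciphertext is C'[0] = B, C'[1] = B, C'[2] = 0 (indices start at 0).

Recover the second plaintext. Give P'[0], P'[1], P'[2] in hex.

P'[0] = 7, P'[1] = 6, P'[2] = E

In CTR with a reused counter, both messages share the same keystream S_i, so C_i ⊕ C'_i = P_i ⊕ P'_i and thus P'_i = P_i ⊕ C_i ⊕ C'_i.
P'[0]: 3 ⊕ F ⊕ B = 7.
P'[1]: 5 ⊕ 8 ⊕ B = 6.
P'[2]: 0 ⊕ E ⊕ 0 = E.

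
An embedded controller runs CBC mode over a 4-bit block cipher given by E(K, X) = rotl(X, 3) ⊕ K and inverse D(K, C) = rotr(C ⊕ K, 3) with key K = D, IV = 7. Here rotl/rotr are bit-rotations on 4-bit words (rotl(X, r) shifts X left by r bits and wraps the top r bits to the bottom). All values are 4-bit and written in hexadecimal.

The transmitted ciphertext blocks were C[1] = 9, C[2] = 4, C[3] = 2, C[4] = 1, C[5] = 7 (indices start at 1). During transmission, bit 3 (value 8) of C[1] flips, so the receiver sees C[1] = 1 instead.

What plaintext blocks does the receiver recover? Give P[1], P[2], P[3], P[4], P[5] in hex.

P[1] = E, P[2] = 2, P[3] = B, P[4] = B, P[5] = 4

CBC decryption: P_i = D(K, C_i) ⊕ C_{i−1}, with C_{0} = IV.
Only C[1] changed, to 1. In CBC, a change in C_i garbles P_i and flips the same bit in P_{i+1}. Decrypting the received ciphertext:
P[1]: D(K, 1) = 9; 9 ⊕ 7 = E.
P[2]: D(K, 4) = 3; 3 ⊕ 1 = 2.
P[3]: D(K, 2) = F; F ⊕ 4 = B.
P[4]: D(K, 1) = 9; 9 ⊕ 2 = B.
P[5]: D(K, 7) = 5; 5 ⊕ 1 = 4.
Blocks that differ from the original plaintext: P[1], P[2].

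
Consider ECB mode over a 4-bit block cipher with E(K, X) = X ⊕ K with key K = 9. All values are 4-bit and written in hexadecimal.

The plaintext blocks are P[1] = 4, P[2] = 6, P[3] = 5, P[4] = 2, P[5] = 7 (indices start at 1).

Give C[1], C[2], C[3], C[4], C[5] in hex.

C[1] = D, C[2] = F, C[3] = C, C[4] = B, C[5] = E

ECB encryption: C_i = E(K, P_i).
C[1]: E(K, 4) = D.
C[2]: E(K, 6) = F.
C[3]: E(K, 5) = C.
C[4]: E(K, 2) = B.
C[5]: E(K, 7) = E.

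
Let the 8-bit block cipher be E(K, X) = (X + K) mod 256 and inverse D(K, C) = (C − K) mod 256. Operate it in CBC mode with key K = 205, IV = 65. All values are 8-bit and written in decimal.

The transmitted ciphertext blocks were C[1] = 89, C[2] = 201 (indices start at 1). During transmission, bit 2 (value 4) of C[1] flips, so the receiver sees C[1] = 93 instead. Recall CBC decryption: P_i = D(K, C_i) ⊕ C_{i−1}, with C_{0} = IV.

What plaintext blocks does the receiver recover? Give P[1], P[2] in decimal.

P[1] = 209, P[2] = 161

Only C[1] changed, to 93. In CBC, a change in C_i garbles P_i and flips the same bit in P_{i+1}. Decrypting the received ciphertext:
P[1]: D(K, 93) = 144; 144 ⊕ 65 = 209.
P[2]: D(K, 201) = 252; 252 ⊕ 93 = 161.
Blocks that differ from the original plaintext: P[1], P[2].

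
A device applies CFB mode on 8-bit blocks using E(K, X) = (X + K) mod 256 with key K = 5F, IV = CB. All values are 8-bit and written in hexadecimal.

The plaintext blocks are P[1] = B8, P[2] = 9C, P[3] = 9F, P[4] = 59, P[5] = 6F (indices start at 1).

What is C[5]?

C[5] = 25

CFB encryption: C_i = P_i ⊕ E(K, C_{i−1}), with C_{0} = IV.
C[1]: E(K, CB) = 2A; B8 ⊕ 2A = 92.
C[2]: E(K, 92) = F1; 9C ⊕ F1 = 6D.
C[3]: E(K, 6D) = CC; 9F ⊕ CC = 53.
C[4]: E(K, 53) = B2; 59 ⊕ B2 = EB.
C[5]: E(K, EB) = 4A; 6F ⊕ 4A = 25.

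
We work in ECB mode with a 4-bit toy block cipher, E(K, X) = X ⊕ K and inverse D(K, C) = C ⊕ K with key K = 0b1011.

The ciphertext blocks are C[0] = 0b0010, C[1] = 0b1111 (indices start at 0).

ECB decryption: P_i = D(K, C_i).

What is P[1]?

P[1] = 0b0100

P[1]: D(K, 0b1111) = 0b0100.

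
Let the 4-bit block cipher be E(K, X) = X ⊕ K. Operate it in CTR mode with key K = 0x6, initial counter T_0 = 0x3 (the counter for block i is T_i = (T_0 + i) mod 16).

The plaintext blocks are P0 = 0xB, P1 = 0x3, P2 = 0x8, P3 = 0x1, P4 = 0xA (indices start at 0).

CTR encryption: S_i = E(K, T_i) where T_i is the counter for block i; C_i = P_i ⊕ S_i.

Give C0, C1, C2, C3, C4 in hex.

C0 = 0xE, C1 = 0x1, C2 = 0xB, C3 = 0x1, C4 = 0xB

C0: T = 0x3, S = E(K, T) = 0x5; 0xB ⊕ 0x5 = 0xE.
C1: T = 0x4, S = E(K, T) = 0x2; 0x3 ⊕ 0x2 = 0x1.
C2: T = 0x5, S = E(K, T) = 0x3; 0x8 ⊕ 0x3 = 0xB.
C3: T = 0x6, S = E(K, T) = 0x0; 0x1 ⊕ 0x0 = 0x1.
C4: T = 0x7, S = E(K, T) = 0x1; 0xA ⊕ 0x1 = 0xB.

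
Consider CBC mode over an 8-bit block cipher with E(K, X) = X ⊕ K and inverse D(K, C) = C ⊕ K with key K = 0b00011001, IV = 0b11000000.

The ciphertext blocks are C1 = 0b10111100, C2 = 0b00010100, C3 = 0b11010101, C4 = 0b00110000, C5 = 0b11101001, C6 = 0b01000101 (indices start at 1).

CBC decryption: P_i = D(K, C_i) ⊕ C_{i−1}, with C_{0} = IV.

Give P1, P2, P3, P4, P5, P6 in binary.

P1 = 0b01100101, P2 = 0b10110001, P3 = 0b11011000, P4 = 0b11111100, P5 = 0b11000000, P6 = 0b10110101

P1: D(K, 0b10111100) = 0b10100101; 0b10100101 ⊕ 0b11000000 = 0b01100101.
P2: D(K, 0b00010100) = 0b00001101; 0b00001101 ⊕ 0b10111100 = 0b10110001.
P3: D(K, 0b11010101) = 0b11001100; 0b11001100 ⊕ 0b00010100 = 0b11011000.
P4: D(K, 0b00110000) = 0b00101001; 0b00101001 ⊕ 0b11010101 = 0b11111100.
P5: D(K, 0b11101001) = 0b11110000; 0b11110000 ⊕ 0b00110000 = 0b11000000.
P6: D(K, 0b01000101) = 0b01011100; 0b01011100 ⊕ 0b11101001 = 0b10110101.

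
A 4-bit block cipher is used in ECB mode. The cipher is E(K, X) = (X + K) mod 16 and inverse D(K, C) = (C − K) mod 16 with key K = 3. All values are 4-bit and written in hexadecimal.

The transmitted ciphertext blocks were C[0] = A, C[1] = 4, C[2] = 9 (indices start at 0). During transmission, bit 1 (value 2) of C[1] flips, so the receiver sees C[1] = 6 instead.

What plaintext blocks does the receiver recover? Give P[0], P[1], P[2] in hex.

ECB decryption: P_i = D(K, C_i).
Only C[1] changed, to 6. In ECB, a change in C_i affects only P_i. Decrypting the received ciphertext:
P[0]: D(K, A) = 7.
P[1]: D(K, 6) = 3.
P[2]: D(K, 9) = 6.
Blocks that differ from the original plaintext: P[1].

P[0] = 7, P[1] = 3, P[2] = 6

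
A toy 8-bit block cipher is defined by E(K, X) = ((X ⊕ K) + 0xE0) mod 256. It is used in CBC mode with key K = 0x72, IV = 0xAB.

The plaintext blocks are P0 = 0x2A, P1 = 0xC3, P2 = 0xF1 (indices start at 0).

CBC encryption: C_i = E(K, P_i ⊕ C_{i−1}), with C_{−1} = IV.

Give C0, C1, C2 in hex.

C0 = 0xD3, C1 = 0x42, C2 = 0xA1

C0: P0 ⊕ 0xAB = 0x81; E(K, 0x81) = 0xD3.
C1: P1 ⊕ 0xD3 = 0x10; E(K, 0x10) = 0x42.
C2: P2 ⊕ 0x42 = 0xB3; E(K, 0xB3) = 0xA1.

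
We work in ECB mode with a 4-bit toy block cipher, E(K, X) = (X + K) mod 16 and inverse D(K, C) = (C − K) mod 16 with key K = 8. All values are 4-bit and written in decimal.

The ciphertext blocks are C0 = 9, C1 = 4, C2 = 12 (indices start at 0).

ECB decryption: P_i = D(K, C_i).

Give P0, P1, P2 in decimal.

P0 = 1, P1 = 12, P2 = 4

P0: D(K, 9) = 1.
P1: D(K, 4) = 12.
P2: D(K, 12) = 4.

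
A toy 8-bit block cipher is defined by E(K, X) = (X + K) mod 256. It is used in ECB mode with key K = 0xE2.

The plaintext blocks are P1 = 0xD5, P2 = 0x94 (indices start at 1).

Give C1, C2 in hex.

C1 = 0xB7, C2 = 0x76

ECB encryption: C_i = E(K, P_i).
C1: E(K, 0xD5) = 0xB7.
C2: E(K, 0x94) = 0x76.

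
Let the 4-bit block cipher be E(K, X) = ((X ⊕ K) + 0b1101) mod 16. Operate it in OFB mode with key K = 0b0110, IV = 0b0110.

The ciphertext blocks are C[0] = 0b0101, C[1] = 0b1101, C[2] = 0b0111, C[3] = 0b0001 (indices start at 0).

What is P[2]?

P[2] = 0b1100

OFB decryption: S_i = E(K, S_{i−1}) with S_{−1} = IV; P_i = C_i ⊕ S_i.
P[0]: S = E(K, 0b0110) = 0b1101; 0b0101 ⊕ 0b1101 = 0b1000.
P[1]: S = E(K, 0b1101) = 0b1000; 0b1101 ⊕ 0b1000 = 0b0101.
P[2]: S = E(K, 0b1000) = 0b1011; 0b0111 ⊕ 0b1011 = 0b1100.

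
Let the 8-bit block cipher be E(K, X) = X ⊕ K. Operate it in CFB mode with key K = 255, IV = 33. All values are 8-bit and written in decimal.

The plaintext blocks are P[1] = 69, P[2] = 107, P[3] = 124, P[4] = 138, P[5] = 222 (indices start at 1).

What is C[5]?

C[5] = 216

CFB encryption: C_i = P_i ⊕ E(K, C_{i−1}), with C_{0} = IV.
C[1]: E(K, 33) = 222; 69 ⊕ 222 = 155.
C[2]: E(K, 155) = 100; 107 ⊕ 100 = 15.
C[3]: E(K, 15) = 240; 124 ⊕ 240 = 140.
C[4]: E(K, 140) = 115; 138 ⊕ 115 = 249.
C[5]: E(K, 249) = 6; 222 ⊕ 6 = 216.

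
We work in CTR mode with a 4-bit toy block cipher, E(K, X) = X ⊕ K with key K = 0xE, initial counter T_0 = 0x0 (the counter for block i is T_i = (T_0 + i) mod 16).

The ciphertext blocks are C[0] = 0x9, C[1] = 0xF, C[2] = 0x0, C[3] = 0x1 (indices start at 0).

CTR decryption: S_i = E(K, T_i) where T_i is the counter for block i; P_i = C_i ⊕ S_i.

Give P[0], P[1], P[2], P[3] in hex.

P[0] = 0x7, P[1] = 0x0, P[2] = 0xC, P[3] = 0xC

P[0]: T = 0x0, S = E(K, T) = 0xE; 0x9 ⊕ 0xE = 0x7.
P[1]: T = 0x1, S = E(K, T) = 0xF; 0xF ⊕ 0xF = 0x0.
P[2]: T = 0x2, S = E(K, T) = 0xC; 0x0 ⊕ 0xC = 0xC.
P[3]: T = 0x3, S = E(K, T) = 0xD; 0x1 ⊕ 0xD = 0xC.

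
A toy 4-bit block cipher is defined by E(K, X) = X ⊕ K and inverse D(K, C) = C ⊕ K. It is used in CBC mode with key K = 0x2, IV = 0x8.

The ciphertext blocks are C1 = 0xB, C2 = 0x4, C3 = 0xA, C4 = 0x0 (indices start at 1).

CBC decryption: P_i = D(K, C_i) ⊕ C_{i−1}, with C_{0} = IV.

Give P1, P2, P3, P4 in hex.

P1 = 0x1, P2 = 0xD, P3 = 0xC, P4 = 0x8

P1: D(K, 0xB) = 0x9; 0x9 ⊕ 0x8 = 0x1.
P2: D(K, 0x4) = 0x6; 0x6 ⊕ 0xB = 0xD.
P3: D(K, 0xA) = 0x8; 0x8 ⊕ 0x4 = 0xC.
P4: D(K, 0x0) = 0x2; 0x2 ⊕ 0xA = 0x8.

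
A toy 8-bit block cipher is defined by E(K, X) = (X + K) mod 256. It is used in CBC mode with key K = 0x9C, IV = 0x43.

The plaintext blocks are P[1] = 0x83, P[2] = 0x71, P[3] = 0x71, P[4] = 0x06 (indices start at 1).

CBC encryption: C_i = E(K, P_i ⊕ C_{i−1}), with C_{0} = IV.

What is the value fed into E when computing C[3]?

0xB8

C[1]: P[1] ⊕ 0x43 = 0xC0; E(K, 0xC0) = 0x5C.
C[2]: P[2] ⊕ 0x5C = 0x2D; E(K, 0x2D) = 0xC9.
C[3]: P[3] ⊕ 0xC9 = 0xB8; E(K, 0xB8) = 0x54.
So the input to E for block [3] is 0xB8.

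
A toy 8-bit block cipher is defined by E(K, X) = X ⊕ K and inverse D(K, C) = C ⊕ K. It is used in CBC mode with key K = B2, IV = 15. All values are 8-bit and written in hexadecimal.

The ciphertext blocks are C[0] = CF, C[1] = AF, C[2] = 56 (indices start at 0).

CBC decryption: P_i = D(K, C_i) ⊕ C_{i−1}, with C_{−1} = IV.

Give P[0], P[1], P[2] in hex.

P[0] = 68, P[1] = D2, P[2] = 4B

P[0]: D(K, CF) = 7D; 7D ⊕ 15 = 68.
P[1]: D(K, AF) = 1D; 1D ⊕ CF = D2.
P[2]: D(K, 56) = E4; E4 ⊕ AF = 4B.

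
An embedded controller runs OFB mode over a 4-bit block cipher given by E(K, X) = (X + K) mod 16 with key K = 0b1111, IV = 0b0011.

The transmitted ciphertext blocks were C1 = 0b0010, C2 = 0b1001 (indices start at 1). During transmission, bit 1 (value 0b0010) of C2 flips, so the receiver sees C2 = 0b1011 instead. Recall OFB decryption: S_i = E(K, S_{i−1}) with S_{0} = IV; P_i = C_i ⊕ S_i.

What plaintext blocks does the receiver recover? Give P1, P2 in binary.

P1 = 0b0000, P2 = 0b1010

Only C2 changed, to 0b1011. In OFB, a change in C_i flips the same bit in P_i only; the keystream is unaffected. Decrypting the received ciphertext:
P1: S = E(K, 0b0011) = 0b0010; 0b0010 ⊕ 0b0010 = 0b0000.
P2: S = E(K, 0b0010) = 0b0001; 0b1011 ⊕ 0b0001 = 0b1010.
Blocks that differ from the original plaintext: P2.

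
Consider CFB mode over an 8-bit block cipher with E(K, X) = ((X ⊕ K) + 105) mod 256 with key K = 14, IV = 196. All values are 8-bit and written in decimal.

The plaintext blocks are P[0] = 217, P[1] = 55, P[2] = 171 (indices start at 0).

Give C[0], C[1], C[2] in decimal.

CFB encryption: C_i = P_i ⊕ E(K, C_{i−1}), with C_{−1} = IV.
C[0]: E(K, 196) = 51; 217 ⊕ 51 = 234.
C[1]: E(K, 234) = 77; 55 ⊕ 77 = 122.
C[2]: E(K, 122) = 221; 171 ⊕ 221 = 118.

C[0] = 234, C[1] = 122, C[2] = 118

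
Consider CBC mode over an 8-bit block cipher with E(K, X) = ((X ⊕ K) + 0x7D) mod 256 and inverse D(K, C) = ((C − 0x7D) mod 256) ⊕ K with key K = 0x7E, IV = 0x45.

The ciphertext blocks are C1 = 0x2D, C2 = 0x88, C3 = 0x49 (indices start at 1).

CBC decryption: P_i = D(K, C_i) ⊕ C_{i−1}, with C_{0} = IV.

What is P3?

P3: D(K, 0x49) = 0xB2; 0xB2 ⊕ 0x88 = 0x3A.

P3 = 0x3A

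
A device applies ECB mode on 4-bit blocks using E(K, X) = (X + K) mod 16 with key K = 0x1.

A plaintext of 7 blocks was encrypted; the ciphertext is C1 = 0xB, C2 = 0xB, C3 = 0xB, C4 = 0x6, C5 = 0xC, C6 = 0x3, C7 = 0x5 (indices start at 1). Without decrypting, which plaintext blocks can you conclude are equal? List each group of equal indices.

P1 = P2 = P3

ECB encrypts each block independently with the same key, so equal ciphertext blocks imply equal plaintext blocks.
C1 = C2 = C3 = 0xB, so P1 = P2 = P3.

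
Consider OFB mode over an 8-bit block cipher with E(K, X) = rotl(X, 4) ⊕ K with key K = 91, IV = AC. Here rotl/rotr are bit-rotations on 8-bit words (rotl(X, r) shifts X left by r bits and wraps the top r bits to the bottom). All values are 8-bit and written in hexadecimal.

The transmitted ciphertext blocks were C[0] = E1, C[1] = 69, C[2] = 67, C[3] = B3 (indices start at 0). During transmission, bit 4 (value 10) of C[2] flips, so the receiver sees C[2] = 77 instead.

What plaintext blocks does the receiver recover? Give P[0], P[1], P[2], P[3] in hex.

OFB decryption: S_i = E(K, S_{i−1}) with S_{−1} = IV; P_i = C_i ⊕ S_i.
Only C[2] changed, to 77. In OFB, a change in C_i flips the same bit in P_i only; the keystream is unaffected. Decrypting the received ciphertext:
P[0]: S = E(K, AC) = 5B; E1 ⊕ 5B = BA.
P[1]: S = E(K, 5B) = 24; 69 ⊕ 24 = 4D.
P[2]: S = E(K, 24) = D3; 77 ⊕ D3 = A4.
P[3]: S = E(K, D3) = AC; B3 ⊕ AC = 1F.
Blocks that differ from the original plaintext: P[2].

P[0] = BA, P[1] = 4D, P[2] = A4, P[3] = 1F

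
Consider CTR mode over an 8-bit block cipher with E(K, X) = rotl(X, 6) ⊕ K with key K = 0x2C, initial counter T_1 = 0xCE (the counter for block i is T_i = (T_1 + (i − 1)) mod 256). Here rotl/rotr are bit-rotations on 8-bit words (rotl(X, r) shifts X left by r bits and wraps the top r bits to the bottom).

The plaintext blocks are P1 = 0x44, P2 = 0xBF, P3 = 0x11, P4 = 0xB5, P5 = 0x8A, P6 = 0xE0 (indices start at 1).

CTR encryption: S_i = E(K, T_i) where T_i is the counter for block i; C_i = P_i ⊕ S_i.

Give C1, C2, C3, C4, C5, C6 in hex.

C1 = 0xDB, C2 = 0x60, C3 = 0x09, C4 = 0xED, C5 = 0x12, C6 = 0x38

C1: T = 0xCE, S = E(K, T) = 0x9F; 0x44 ⊕ 0x9F = 0xDB.
C2: T = 0xCF, S = E(K, T) = 0xDF; 0xBF ⊕ 0xDF = 0x60.
C3: T = 0xD0, S = E(K, T) = 0x18; 0x11 ⊕ 0x18 = 0x09.
C4: T = 0xD1, S = E(K, T) = 0x58; 0xB5 ⊕ 0x58 = 0xED.
C5: T = 0xD2, S = E(K, T) = 0x98; 0x8A ⊕ 0x98 = 0x12.
C6: T = 0xD3, S = E(K, T) = 0xD8; 0xE0 ⊕ 0xD8 = 0x38.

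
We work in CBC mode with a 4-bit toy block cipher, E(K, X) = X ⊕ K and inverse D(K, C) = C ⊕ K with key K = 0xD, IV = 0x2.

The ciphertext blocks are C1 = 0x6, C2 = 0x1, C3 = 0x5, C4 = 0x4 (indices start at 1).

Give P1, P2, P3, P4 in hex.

P1 = 0x9, P2 = 0xA, P3 = 0x9, P4 = 0xC

CBC decryption: P_i = D(K, C_i) ⊕ C_{i−1}, with C_{0} = IV.
P1: D(K, 0x6) = 0xB; 0xB ⊕ 0x2 = 0x9.
P2: D(K, 0x1) = 0xC; 0xC ⊕ 0x6 = 0xA.
P3: D(K, 0x5) = 0x8; 0x8 ⊕ 0x1 = 0x9.
P4: D(K, 0x4) = 0x9; 0x9 ⊕ 0x5 = 0xC.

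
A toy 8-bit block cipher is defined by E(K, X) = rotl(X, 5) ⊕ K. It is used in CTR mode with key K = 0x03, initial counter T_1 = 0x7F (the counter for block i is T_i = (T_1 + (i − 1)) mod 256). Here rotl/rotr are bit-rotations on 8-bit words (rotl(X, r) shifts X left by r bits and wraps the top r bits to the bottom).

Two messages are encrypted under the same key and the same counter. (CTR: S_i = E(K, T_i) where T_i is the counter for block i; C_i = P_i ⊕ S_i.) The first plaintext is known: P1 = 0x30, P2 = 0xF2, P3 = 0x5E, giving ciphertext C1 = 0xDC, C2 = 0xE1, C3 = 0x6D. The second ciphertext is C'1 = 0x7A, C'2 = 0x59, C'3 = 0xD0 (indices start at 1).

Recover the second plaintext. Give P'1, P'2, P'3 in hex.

In CTR with a reused counter, both messages share the same keystream S_i, so C_i ⊕ C'_i = P_i ⊕ P'_i and thus P'_i = P_i ⊕ C_i ⊕ C'_i.
P'1: 0x30 ⊕ 0xDC ⊕ 0x7A = 0x96.
P'2: 0xF2 ⊕ 0xE1 ⊕ 0x59 = 0x4A.
P'3: 0x5E ⊕ 0x6D ⊕ 0xD0 = 0xE3.

P'1 = 0x96, P'2 = 0x4A, P'3 = 0xE3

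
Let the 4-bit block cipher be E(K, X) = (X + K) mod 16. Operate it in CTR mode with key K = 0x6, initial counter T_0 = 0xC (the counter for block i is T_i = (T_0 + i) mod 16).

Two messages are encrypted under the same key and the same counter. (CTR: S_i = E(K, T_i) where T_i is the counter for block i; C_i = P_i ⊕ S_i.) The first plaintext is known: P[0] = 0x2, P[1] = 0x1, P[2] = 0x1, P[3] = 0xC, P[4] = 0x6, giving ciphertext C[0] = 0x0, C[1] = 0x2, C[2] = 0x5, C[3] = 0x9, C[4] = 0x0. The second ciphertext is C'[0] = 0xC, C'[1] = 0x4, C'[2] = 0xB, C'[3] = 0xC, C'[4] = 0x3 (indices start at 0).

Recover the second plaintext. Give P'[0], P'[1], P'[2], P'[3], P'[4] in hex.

In CTR with a reused counter, both messages share the same keystream S_i, so C_i ⊕ C'_i = P_i ⊕ P'_i and thus P'_i = P_i ⊕ C_i ⊕ C'_i.
P'[0]: 0x2 ⊕ 0x0 ⊕ 0xC = 0xE.
P'[1]: 0x1 ⊕ 0x2 ⊕ 0x4 = 0x7.
P'[2]: 0x1 ⊕ 0x5 ⊕ 0xB = 0xF.
P'[3]: 0xC ⊕ 0x9 ⊕ 0xC = 0x9.
P'[4]: 0x6 ⊕ 0x0 ⊕ 0x3 = 0x5.

P'[0] = 0xE, P'[1] = 0x7, P'[2] = 0xF, P'[3] = 0x9, P'[4] = 0x5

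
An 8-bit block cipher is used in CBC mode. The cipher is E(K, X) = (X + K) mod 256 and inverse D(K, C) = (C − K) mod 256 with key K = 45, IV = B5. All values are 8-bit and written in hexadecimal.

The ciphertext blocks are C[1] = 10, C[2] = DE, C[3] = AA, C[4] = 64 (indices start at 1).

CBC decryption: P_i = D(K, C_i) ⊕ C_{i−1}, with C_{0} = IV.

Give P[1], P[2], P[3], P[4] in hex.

P[1] = 7E, P[2] = 89, P[3] = BB, P[4] = B5

P[1]: D(K, 10) = CB; CB ⊕ B5 = 7E.
P[2]: D(K, DE) = 99; 99 ⊕ 10 = 89.
P[3]: D(K, AA) = 65; 65 ⊕ DE = BB.
P[4]: D(K, 64) = 1F; 1F ⊕ AA = B5.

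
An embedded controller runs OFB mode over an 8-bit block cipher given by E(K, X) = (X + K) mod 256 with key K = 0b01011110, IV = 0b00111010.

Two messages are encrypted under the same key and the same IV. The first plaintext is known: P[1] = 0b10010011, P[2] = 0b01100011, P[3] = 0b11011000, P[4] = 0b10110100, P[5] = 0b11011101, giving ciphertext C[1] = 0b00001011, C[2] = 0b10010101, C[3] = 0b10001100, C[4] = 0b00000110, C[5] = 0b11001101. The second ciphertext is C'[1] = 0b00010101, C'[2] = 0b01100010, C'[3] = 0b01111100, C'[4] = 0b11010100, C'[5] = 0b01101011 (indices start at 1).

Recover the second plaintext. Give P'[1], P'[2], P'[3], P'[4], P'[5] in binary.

P'[1] = 0b10001101, P'[2] = 0b10010100, P'[3] = 0b00101000, P'[4] = 0b01100110, P'[5] = 0b01111011

In OFB with a reused IV, both messages share the same keystream S_i, so C_i ⊕ C'_i = P_i ⊕ P'_i and thus P'_i = P_i ⊕ C_i ⊕ C'_i.
P'[1]: 0b10010011 ⊕ 0b00001011 ⊕ 0b00010101 = 0b10001101.
P'[2]: 0b01100011 ⊕ 0b10010101 ⊕ 0b01100010 = 0b10010100.
P'[3]: 0b11011000 ⊕ 0b10001100 ⊕ 0b01111100 = 0b00101000.
P'[4]: 0b10110100 ⊕ 0b00000110 ⊕ 0b11010100 = 0b01100110.
P'[5]: 0b11011101 ⊕ 0b11001101 ⊕ 0b01101011 = 0b01111011.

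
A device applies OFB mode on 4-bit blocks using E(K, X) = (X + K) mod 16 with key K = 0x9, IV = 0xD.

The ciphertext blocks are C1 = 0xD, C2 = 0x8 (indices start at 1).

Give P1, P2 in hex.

P1 = 0xB, P2 = 0x7

OFB decryption: S_i = E(K, S_{i−1}) with S_{0} = IV; P_i = C_i ⊕ S_i.
P1: S = E(K, 0xD) = 0x6; 0xD ⊕ 0x6 = 0xB.
P2: S = E(K, 0x6) = 0xF; 0x8 ⊕ 0xF = 0x7.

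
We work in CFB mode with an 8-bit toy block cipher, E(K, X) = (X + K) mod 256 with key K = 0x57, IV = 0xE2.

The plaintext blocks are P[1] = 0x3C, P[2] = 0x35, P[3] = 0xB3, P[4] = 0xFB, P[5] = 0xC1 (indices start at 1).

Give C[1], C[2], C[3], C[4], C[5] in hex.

CFB encryption: C_i = P_i ⊕ E(K, C_{i−1}), with C_{0} = IV.
C[1]: E(K, 0xE2) = 0x39; 0x3C ⊕ 0x39 = 0x05.
C[2]: E(K, 0x05) = 0x5C; 0x35 ⊕ 0x5C = 0x69.
C[3]: E(K, 0x69) = 0xC0; 0xB3 ⊕ 0xC0 = 0x73.
C[4]: E(K, 0x73) = 0xCA; 0xFB ⊕ 0xCA = 0x31.
C[5]: E(K, 0x31) = 0x88; 0xC1 ⊕ 0x88 = 0x49.

C[1] = 0x05, C[2] = 0x69, C[3] = 0x73, C[4] = 0x31, C[5] = 0x49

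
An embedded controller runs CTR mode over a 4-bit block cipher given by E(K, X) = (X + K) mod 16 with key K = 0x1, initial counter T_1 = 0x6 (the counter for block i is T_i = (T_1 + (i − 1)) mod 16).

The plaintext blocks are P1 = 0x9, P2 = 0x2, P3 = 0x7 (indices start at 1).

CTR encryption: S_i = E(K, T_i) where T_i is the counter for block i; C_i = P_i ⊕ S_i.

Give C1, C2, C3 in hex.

C1: T = 0x6, S = E(K, T) = 0x7; 0x9 ⊕ 0x7 = 0xE.
C2: T = 0x7, S = E(K, T) = 0x8; 0x2 ⊕ 0x8 = 0xA.
C3: T = 0x8, S = E(K, T) = 0x9; 0x7 ⊕ 0x9 = 0xE.

C1 = 0xE, C2 = 0xA, C3 = 0xE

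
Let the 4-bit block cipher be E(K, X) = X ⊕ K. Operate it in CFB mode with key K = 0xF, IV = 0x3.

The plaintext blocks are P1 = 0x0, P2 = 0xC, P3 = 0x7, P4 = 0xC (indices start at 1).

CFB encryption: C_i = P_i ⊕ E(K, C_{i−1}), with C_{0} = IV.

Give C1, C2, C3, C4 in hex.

C1: E(K, 0x3) = 0xC; 0x0 ⊕ 0xC = 0xC.
C2: E(K, 0xC) = 0x3; 0xC ⊕ 0x3 = 0xF.
C3: E(K, 0xF) = 0x0; 0x7 ⊕ 0x0 = 0x7.
C4: E(K, 0x7) = 0x8; 0xC ⊕ 0x8 = 0x4.

C1 = 0xC, C2 = 0xF, C3 = 0x7, C4 = 0x4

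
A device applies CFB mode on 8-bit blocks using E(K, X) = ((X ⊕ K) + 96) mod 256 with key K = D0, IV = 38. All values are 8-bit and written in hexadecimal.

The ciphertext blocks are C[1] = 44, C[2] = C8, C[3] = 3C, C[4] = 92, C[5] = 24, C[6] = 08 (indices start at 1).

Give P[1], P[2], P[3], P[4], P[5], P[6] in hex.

CFB decryption: P_i = C_i ⊕ E(K, C_{i−1}), with C_{0} = IV.
P[1]: E(K, 38) = 7E; 44 ⊕ 7E = 3A.
P[2]: E(K, 44) = 2A; C8 ⊕ 2A = E2.
P[3]: E(K, C8) = AE; 3C ⊕ AE = 92.
P[4]: E(K, 3C) = 82; 92 ⊕ 82 = 10.
P[5]: E(K, 92) = D8; 24 ⊕ D8 = FC.
P[6]: E(K, 24) = 8A; 08 ⊕ 8A = 82.

P[1] = 3A, P[2] = E2, P[3] = 92, P[4] = 10, P[5] = FC, P[6] = 82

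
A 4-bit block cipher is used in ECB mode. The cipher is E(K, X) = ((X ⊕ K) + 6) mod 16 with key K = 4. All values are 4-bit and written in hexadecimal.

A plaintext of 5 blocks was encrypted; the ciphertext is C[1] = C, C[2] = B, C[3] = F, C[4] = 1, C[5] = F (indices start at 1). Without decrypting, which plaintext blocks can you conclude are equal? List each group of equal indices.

P[3] = P[5]

ECB encrypts each block independently with the same key, so equal ciphertext blocks imply equal plaintext blocks.
C[3] = C[5] = F, so P[3] = P[5].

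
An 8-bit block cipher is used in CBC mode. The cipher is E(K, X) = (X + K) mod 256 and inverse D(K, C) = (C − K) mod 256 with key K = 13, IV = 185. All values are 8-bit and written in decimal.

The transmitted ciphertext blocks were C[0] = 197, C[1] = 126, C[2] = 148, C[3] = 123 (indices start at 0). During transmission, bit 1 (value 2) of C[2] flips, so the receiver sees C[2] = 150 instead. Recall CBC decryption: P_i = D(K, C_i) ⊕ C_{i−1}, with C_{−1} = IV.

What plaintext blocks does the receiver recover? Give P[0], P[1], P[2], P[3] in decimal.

P[0] = 1, P[1] = 180, P[2] = 247, P[3] = 248

Only C[2] changed, to 150. In CBC, a change in C_i garbles P_i and flips the same bit in P_{i+1}. Decrypting the received ciphertext:
P[0]: D(K, 197) = 184; 184 ⊕ 185 = 1.
P[1]: D(K, 126) = 113; 113 ⊕ 197 = 180.
P[2]: D(K, 150) = 137; 137 ⊕ 126 = 247.
P[3]: D(K, 123) = 110; 110 ⊕ 150 = 248.
Blocks that differ from the original plaintext: P[2], P[3].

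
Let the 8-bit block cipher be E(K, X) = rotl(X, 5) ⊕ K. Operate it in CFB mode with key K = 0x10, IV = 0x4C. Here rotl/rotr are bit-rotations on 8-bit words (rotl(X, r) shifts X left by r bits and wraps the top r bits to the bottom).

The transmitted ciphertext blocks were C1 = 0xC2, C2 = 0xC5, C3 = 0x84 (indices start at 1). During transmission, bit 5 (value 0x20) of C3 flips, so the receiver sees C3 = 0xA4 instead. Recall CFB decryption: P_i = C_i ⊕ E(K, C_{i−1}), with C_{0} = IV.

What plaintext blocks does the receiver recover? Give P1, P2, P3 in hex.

P1 = 0x5B, P2 = 0x8D, P3 = 0x0C

Only C3 changed, to 0xA4. In CFB, a change in C_i flips the same bit in P_i and garbles P_{i+1}. Decrypting the received ciphertext:
P1: E(K, 0x4C) = 0x99; 0xC2 ⊕ 0x99 = 0x5B.
P2: E(K, 0xC2) = 0x48; 0xC5 ⊕ 0x48 = 0x8D.
P3: E(K, 0xC5) = 0xA8; 0xA4 ⊕ 0xA8 = 0x0C.
Blocks that differ from the original plaintext: P3.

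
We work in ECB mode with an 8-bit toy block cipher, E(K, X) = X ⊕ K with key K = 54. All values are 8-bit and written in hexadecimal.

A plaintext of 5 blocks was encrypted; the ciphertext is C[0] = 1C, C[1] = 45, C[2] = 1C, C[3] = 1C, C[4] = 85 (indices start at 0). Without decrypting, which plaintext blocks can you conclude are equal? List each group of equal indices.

P[0] = P[2] = P[3]

ECB encrypts each block independently with the same key, so equal ciphertext blocks imply equal plaintext blocks.
C[0] = C[2] = C[3] = 1C, so P[0] = P[2] = P[3].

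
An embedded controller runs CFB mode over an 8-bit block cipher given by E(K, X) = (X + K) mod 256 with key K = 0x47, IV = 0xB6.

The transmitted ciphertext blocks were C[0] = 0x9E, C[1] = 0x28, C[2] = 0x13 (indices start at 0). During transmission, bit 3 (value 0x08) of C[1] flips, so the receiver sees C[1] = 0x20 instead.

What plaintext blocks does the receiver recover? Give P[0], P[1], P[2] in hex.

CFB decryption: P_i = C_i ⊕ E(K, C_{i−1}), with C_{−1} = IV.
Only C[1] changed, to 0x20. In CFB, a change in C_i flips the same bit in P_i and garbles P_{i+1}. Decrypting the received ciphertext:
P[0]: E(K, 0xB6) = 0xFD; 0x9E ⊕ 0xFD = 0x63.
P[1]: E(K, 0x9E) = 0xE5; 0x20 ⊕ 0xE5 = 0xC5.
P[2]: E(K, 0x20) = 0x67; 0x13 ⊕ 0x67 = 0x74.
Blocks that differ from the original plaintext: P[1], P[2].

P[0] = 0x63, P[1] = 0xC5, P[2] = 0x74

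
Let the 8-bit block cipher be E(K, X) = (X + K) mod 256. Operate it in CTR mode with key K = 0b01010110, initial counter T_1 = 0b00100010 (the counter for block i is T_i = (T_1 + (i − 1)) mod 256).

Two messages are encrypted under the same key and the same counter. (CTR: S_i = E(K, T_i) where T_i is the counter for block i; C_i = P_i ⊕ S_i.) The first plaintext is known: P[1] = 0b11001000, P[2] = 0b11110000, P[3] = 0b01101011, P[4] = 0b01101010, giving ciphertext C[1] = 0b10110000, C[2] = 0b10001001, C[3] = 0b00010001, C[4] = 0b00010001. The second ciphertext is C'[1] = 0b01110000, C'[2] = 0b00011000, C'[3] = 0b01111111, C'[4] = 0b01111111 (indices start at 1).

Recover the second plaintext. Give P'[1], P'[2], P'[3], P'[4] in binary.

In CTR with a reused counter, both messages share the same keystream S_i, so C_i ⊕ C'_i = P_i ⊕ P'_i and thus P'_i = P_i ⊕ C_i ⊕ C'_i.
P'[1]: 0b11001000 ⊕ 0b10110000 ⊕ 0b01110000 = 0b00001000.
P'[2]: 0b11110000 ⊕ 0b10001001 ⊕ 0b00011000 = 0b01100001.
P'[3]: 0b01101011 ⊕ 0b00010001 ⊕ 0b01111111 = 0b00000101.
P'[4]: 0b01101010 ⊕ 0b00010001 ⊕ 0b01111111 = 0b00000100.

P'[1] = 0b00001000, P'[2] = 0b01100001, P'[3] = 0b00000101, P'[4] = 0b00000100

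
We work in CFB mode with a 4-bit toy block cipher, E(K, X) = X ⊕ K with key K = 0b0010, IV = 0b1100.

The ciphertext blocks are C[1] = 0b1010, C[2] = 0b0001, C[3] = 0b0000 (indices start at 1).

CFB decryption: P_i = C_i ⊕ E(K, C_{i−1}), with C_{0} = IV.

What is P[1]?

P[1]: E(K, 0b1100) = 0b1110; 0b1010 ⊕ 0b1110 = 0b0100.

P[1] = 0b0100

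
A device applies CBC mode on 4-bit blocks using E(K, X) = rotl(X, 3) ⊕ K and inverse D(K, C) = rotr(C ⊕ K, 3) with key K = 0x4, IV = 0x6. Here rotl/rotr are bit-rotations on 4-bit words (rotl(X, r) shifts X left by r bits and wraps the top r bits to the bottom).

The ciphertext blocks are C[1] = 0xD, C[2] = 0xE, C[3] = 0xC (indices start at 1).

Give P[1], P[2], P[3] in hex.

P[1] = 0x5, P[2] = 0x8, P[3] = 0xF

CBC decryption: P_i = D(K, C_i) ⊕ C_{i−1}, with C_{0} = IV.
P[1]: D(K, 0xD) = 0x3; 0x3 ⊕ 0x6 = 0x5.
P[2]: D(K, 0xE) = 0x5; 0x5 ⊕ 0xD = 0x8.
P[3]: D(K, 0xC) = 0x1; 0x1 ⊕ 0xE = 0xF.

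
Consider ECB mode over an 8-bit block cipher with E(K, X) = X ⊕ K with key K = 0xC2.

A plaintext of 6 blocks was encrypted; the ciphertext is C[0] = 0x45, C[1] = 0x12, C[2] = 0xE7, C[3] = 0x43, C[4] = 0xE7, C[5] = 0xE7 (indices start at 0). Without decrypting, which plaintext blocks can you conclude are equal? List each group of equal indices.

ECB encrypts each block independently with the same key, so equal ciphertext blocks imply equal plaintext blocks.
C[2] = C[4] = C[5] = 0xE7, so P[2] = P[4] = P[5].

P[2] = P[4] = P[5]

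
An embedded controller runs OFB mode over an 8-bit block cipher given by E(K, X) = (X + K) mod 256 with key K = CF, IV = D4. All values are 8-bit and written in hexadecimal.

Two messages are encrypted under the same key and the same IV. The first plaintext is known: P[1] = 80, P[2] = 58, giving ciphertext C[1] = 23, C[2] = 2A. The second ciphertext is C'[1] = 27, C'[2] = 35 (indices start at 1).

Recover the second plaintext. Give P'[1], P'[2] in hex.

P'[1] = 84, P'[2] = 47

In OFB with a reused IV, both messages share the same keystream S_i, so C_i ⊕ C'_i = P_i ⊕ P'_i and thus P'_i = P_i ⊕ C_i ⊕ C'_i.
P'[1]: 80 ⊕ 23 ⊕ 27 = 84.
P'[2]: 58 ⊕ 2A ⊕ 35 = 47.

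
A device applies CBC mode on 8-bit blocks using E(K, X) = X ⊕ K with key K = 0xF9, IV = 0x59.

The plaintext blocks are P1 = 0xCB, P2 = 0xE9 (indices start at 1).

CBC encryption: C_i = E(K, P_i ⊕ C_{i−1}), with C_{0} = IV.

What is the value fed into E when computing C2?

0x82

C1: P1 ⊕ 0x59 = 0x92; E(K, 0x92) = 0x6B.
C2: P2 ⊕ 0x6B = 0x82; E(K, 0x82) = 0x7B.
So the input to E for block 2 is 0x82.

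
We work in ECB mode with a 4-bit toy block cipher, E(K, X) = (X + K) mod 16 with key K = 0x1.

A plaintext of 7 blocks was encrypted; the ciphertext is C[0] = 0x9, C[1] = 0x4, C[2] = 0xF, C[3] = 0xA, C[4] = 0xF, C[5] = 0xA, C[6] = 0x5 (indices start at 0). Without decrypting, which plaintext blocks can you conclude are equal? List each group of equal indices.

ECB encrypts each block independently with the same key, so equal ciphertext blocks imply equal plaintext blocks.
C[2] = C[4] = 0xF, so P[2] = P[4].
C[3] = C[5] = 0xA, so P[3] = P[5].

P[2] = P[4]; P[3] = P[5]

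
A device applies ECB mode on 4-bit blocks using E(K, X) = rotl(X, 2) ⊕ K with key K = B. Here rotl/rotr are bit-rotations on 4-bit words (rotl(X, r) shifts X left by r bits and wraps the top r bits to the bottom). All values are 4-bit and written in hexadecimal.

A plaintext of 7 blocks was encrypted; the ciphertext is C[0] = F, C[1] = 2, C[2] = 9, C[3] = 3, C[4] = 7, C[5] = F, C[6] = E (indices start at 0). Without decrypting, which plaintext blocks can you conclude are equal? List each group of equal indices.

P[0] = P[5]

ECB encrypts each block independently with the same key, so equal ciphertext blocks imply equal plaintext blocks.
C[0] = C[5] = F, so P[0] = P[5].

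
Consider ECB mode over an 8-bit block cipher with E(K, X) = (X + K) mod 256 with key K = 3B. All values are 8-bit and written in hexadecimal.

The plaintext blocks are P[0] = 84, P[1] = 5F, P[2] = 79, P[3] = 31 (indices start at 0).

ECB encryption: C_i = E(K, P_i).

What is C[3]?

C[3] = 6C

C[3]: E(K, 31) = 6C.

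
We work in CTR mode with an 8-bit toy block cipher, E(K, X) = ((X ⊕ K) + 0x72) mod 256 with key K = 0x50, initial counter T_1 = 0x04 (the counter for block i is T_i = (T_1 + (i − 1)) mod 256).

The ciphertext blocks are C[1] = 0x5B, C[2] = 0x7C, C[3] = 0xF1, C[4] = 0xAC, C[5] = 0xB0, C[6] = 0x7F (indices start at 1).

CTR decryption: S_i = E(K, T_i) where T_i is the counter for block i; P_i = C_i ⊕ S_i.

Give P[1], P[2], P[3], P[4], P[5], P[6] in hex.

P[1]: T = 0x04, S = E(K, T) = 0xC6; 0x5B ⊕ 0xC6 = 0x9D.
P[2]: T = 0x05, S = E(K, T) = 0xC7; 0x7C ⊕ 0xC7 = 0xBB.
P[3]: T = 0x06, S = E(K, T) = 0xC8; 0xF1 ⊕ 0xC8 = 0x39.
P[4]: T = 0x07, S = E(K, T) = 0xC9; 0xAC ⊕ 0xC9 = 0x65.
P[5]: T = 0x08, S = E(K, T) = 0xCA; 0xB0 ⊕ 0xCA = 0x7A.
P[6]: T = 0x09, S = E(K, T) = 0xCB; 0x7F ⊕ 0xCB = 0xB4.

P[1] = 0x9D, P[2] = 0xBB, P[3] = 0x39, P[4] = 0x65, P[5] = 0x7A, P[6] = 0xB4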